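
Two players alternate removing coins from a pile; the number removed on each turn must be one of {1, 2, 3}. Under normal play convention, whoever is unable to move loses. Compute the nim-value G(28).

0

G(0) = 0
G(1) = mex{0} = 1
G(2) = mex{1,0} = 2
G(3) = mex{2,1,0} = 3
G(4) = mex{3,2,1} = 0
G(5) = mex{0,3,2} = 1
G(6) = mex{1,0,3} = 2
G(7) = mex{2,1,0} = 3
G(8) = mex{3,2,1} = 0
G(9) = mex{0,3,2} = 1
G(10) = mex{1,0,3} = 2
G(11) = mex{2,1,0} = 3
G(12) = mex{3,2,1} = 0
G(13) = mex{0,3,2} = 1
G(14) = mex{1,0,3} = 2
G(15) = mex{2,1,0} = 3
G(16) = mex{3,2,1} = 0
G(17) = mex{0,3,2} = 1
G(18) = mex{1,0,3} = 2
G(19) = mex{2,1,0} = 3
G(20) = mex{3,2,1} = 0
G(21) = mex{0,3,2} = 1
G(22) = mex{1,0,3} = 2
G(23) = mex{2,1,0} = 3
G(24) = mex{3,2,1} = 0
G(25) = mex{0,3,2} = 1
G(26) = mex{1,0,3} = 2
G(27) = mex{2,1,0} = 3
G(28) = mex{3,2,1} = 0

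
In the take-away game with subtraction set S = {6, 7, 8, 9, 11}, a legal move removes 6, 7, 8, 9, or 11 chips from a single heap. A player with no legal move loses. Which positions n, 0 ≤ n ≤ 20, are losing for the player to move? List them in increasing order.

0, 1, 2, 3, 4, 5, 17, 18, 19, 20

G(0) = 0
G(1) = mex{} = 0
G(2) = mex{} = 0
G(3) = mex{} = 0
G(4) = mex{} = 0
G(5) = mex{} = 0
G(6) = mex{0} = 1
G(7) = mex{0,0} = 1
G(8) = mex{0,0,0} = 1
G(9) = mex{0,0,0,0} = 1
G(10) = mex{0,0,0,0} = 1
G(11) = mex{0,0,0,0,0} = 1
G(12) = mex{1,0,0,0,0} = 2
G(13) = mex{1,1,0,0,0} = 2
G(14) = mex{1,1,1,0,0} = 2
G(15) = mex{1,1,1,1,0} = 2
G(16) = mex{1,1,1,1,0} = 2
G(17) = mex{1,1,1,1,1} = 0
G(18) = mex{2,1,1,1,1} = 0
G(19) = mex{2,2,1,1,1} = 0
G(20) = mex{2,2,2,1,1} = 0
P-positions are exactly the n with G(n) = 0.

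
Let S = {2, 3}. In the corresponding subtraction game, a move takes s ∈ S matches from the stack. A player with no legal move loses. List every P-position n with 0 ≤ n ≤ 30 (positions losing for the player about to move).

0, 1, 5, 6, 10, 11, 15, 16, 20, 21, 25, 26, 30

n :  0  1  2  3  4  5  6  7  8  9 10 11 12 13 14 15 16 17 18 19 20 21 22 23 24 25 26 27 28 29 30
G :  0  0  1  1  2  0  0  1  1  2  0  0  1  1  2  0  0  1  1  2  0  0  1  1  2  0  0  1  1  2  0
P-positions are exactly the n with G(n) = 0.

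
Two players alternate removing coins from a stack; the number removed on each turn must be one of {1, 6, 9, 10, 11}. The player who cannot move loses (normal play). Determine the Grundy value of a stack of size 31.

3

n :  0  1  2  3  4  5  6  7  8  9 10 11 12 13 14 15 16 17 18 19 20 21 22 23 24 25 26 27 28 29 30 31
G :  0  1  0  1  0  1  2  0  1  2  3  2  3  2  3  4  5  3  4  0  1  0  1  0  1  2  0  1  2  3  2  3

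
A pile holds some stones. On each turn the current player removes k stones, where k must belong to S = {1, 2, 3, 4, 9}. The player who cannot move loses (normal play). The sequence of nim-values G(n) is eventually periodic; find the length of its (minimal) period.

G(0) = 0
G(1) = mex{0} = 1
G(2) = mex{1,0} = 2
G(3) = mex{2,1,0} = 3
G(4) = mex{3,2,1,0} = 4
G(5) = mex{4,3,2,1} = 0
G(6) = mex{0,4,3,2} = 1
G(7) = mex{1,0,4,3} = 2
G(8) = mex{2,1,0,4} = 3
G(9) = mex{3,2,1,0,0} = 4
G(10) = mex{4,3,2,1,1} = 0
G(11) = mex{0,4,3,2,2} = 1
G(12) = mex{1,0,4,3,3} = 2
G(13) = mex{2,1,0,4,4} = 3
G(14) = mex{3,2,1,0,0} = 4
G(15) = mex{4,3,2,1,1} = 0
G(n+5) = G(n) holds for n = 0,…,8 (a full window of length max(S) = 9), so the sequence is purely periodic with period 5.

5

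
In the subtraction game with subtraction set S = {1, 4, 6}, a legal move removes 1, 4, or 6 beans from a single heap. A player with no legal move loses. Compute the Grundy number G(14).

2

G(0) = 0
G(1) = mex{0} = 1
G(2) = mex{1} = 0
G(3) = mex{0} = 1
G(4) = mex{1,0} = 2
G(5) = mex{2,1} = 0
G(6) = mex{0,0,0} = 1
G(7) = mex{1,1,1} = 0
G(8) = mex{0,2,0} = 1
G(9) = mex{1,0,1} = 2
G(10) = mex{2,1,2} = 0
G(11) = mex{0,0,0} = 1
G(12) = mex{1,1,1} = 0
G(13) = mex{0,2,0} = 1
G(14) = mex{1,0,1} = 2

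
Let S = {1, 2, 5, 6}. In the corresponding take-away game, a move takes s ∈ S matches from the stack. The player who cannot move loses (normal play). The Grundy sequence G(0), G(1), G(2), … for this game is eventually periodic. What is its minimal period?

G(0) = 0
G(1) = mex{0} = 1
G(2) = mex{1,0} = 2
G(3) = mex{2,1} = 0
G(4) = mex{0,2} = 1
G(5) = mex{1,0,0} = 2
G(6) = mex{2,1,1,0} = 3
G(7) = mex{3,2,2,1} = 0
G(8) = mex{0,3,0,2} = 1
G(9) = mex{1,0,1,0} = 2
G(10) = mex{2,1,2,1} = 0
G(11) = mex{0,2,3,2} = 1
G(12) = mex{1,0,0,3} = 2
G(13) = mex{2,1,1,0} = 3
G(14) = mex{3,2,2,1} = 0
G(15) = mex{0,3,0,2} = 1
G(n+7) = G(n) holds for n = 0,…,5 (a full window of length max(S) = 6), so the sequence is purely periodic with period 7.

7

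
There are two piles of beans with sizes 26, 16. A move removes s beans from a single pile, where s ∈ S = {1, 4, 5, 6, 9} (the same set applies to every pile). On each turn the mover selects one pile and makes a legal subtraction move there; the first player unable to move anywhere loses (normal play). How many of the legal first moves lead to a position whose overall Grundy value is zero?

0

All piles use S = {1, 4, 5, 6, 9}:
n :  0  1  2  3  4  5  6  7  8  9 10 11 12 13 14 15 16 17 18 19 20 21 22 23 24 25 26
G :  0  1  0  1  2  3  2  3  4  5  0  1  0  1  2  3  2  3  4  5  0  1  0  1  2  3  2
Pile A: G(26) = 2.
Pile B: G(16) = 2.
Combined Grundy value = 2 ⊕ 2 = 0.
A winning move leaves total XOR = 0, i.e. changes one component's Grundy value g to g ⊕ X where X is the current total.
Pile A: target g' = 2⊕0 = 2, but every legal move changes the Grundy value (mex property), so 0 moves.
Pile B: target g' = 2⊕0 = 2, but every legal move changes the Grundy value (mex property), so 0 moves.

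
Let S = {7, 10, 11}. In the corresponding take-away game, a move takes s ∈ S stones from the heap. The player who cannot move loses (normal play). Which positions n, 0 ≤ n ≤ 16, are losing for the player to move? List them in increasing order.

0, 1, 2, 3, 4, 5, 6

G(0) = 0
G(1) = mex{} = 0
G(2) = mex{} = 0
G(3) = mex{} = 0
G(4) = mex{} = 0
G(5) = mex{} = 0
G(6) = mex{} = 0
G(7) = mex{0} = 1
G(8) = mex{0} = 1
G(9) = mex{0} = 1
G(10) = mex{0,0} = 1
G(11) = mex{0,0,0} = 1
G(12) = mex{0,0,0} = 1
G(13) = mex{0,0,0} = 1
G(14) = mex{1,0,0} = 2
G(15) = mex{1,0,0} = 2
G(16) = mex{1,0,0} = 2
P-positions are exactly the n with G(n) = 0.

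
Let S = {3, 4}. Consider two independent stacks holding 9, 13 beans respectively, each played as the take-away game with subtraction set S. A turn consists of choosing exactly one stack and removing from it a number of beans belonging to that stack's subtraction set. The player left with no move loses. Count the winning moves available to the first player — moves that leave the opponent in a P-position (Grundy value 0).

2

All stacks use S = {3, 4}:
n :  0  1  2  3  4  5  6  7  8  9 10 11 12 13
G :  0  0  0  1  1  1  2  0  0  0  1  1  1  2
Stack A: G(9) = 0.
Stack B: G(13) = 2.
Combined Grundy value = 0 ⊕ 2 = 2.
A winning move leaves total XOR = 0, i.e. changes one component's Grundy value g to g ⊕ X where X is the current total.
Stack A: need g' = 0⊕2 = 2. Options: 9−3→G=2, 9−4→G=1. Hits: 1.
Stack B: need g' = 2⊕2 = 0. Options: 13−3→G=1, 13−4→G=0. Hits: 1.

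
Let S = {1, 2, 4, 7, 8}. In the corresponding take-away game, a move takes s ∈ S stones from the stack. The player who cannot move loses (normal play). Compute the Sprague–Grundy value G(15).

0

n :  0  1  2  3  4  5  6  7  8  9 10 11 12 13 14 15
G :  0  1  2  0  1  2  0  1  2  0  1  2  0  1  2  0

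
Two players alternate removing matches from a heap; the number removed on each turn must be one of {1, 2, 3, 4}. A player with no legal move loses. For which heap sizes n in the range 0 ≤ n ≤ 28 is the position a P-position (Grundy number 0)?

G(0) = 0
G(1) = mex{0} = 1
G(2) = mex{1,0} = 2
G(3) = mex{2,1,0} = 3
G(4) = mex{3,2,1,0} = 4
G(5) = mex{4,3,2,1} = 0
G(6) = mex{0,4,3,2} = 1
G(7) = mex{1,0,4,3} = 2
G(8) = mex{2,1,0,4} = 3
G(9) = mex{3,2,1,0} = 4
G(10) = mex{4,3,2,1} = 0
G(11) = mex{0,4,3,2} = 1
G(12) = mex{1,0,4,3} = 2
G(13) = mex{2,1,0,4} = 3
G(14) = mex{3,2,1,0} = 4
G(15) = mex{4,3,2,1} = 0
G(16) = mex{0,4,3,2} = 1
G(17) = mex{1,0,4,3} = 2
G(18) = mex{2,1,0,4} = 3
G(19) = mex{3,2,1,0} = 4
G(20) = mex{4,3,2,1} = 0
G(21) = mex{0,4,3,2} = 1
G(22) = mex{1,0,4,3} = 2
G(23) = mex{2,1,0,4} = 3
G(24) = mex{3,2,1,0} = 4
G(25) = mex{4,3,2,1} = 0
G(26) = mex{0,4,3,2} = 1
G(27) = mex{1,0,4,3} = 2
G(28) = mex{2,1,0,4} = 3
P-positions are exactly the n with G(n) = 0.

0, 5, 10, 15, 20, 25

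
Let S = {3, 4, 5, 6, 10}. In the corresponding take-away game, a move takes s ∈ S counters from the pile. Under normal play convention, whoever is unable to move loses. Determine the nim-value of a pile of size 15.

2

G(0) = 0
G(1) = mex{} = 0
G(2) = mex{} = 0
G(3) = mex{0} = 1
G(4) = mex{0,0} = 1
G(5) = mex{0,0,0} = 1
G(6) = mex{1,0,0,0} = 2
G(7) = mex{1,1,0,0} = 2
G(8) = mex{1,1,1,0} = 2
G(9) = mex{2,1,1,1} = 0
G(10) = mex{2,2,1,1,0} = 3
G(11) = mex{2,2,2,1,0} = 3
G(12) = mex{0,2,2,2,0} = 1
G(13) = mex{3,0,2,2,1} = 4
G(14) = mex{3,3,0,2,1} = 4
G(15) = mex{1,3,3,0,1} = 2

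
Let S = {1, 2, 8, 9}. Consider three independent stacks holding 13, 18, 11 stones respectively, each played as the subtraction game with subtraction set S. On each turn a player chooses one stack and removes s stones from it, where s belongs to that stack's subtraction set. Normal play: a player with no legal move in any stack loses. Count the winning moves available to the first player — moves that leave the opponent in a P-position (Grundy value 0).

All stacks use S = {1, 2, 8, 9}:
n :  0  1  2  3  4  5  6  7  8  9 10 11 12 13 14 15 16 17 18
G :  0  1  2  0  1  2  0  1  2  3  0  1  2  0  1  2  0  1  2
Stack A: G(13) = 0.
Stack B: G(18) = 2.
Stack C: G(11) = 1.
Combined Grundy value = 0 ⊕ 2 ⊕ 1 = 3.
A winning move leaves total XOR = 0, i.e. changes one component's Grundy value g to g ⊕ X where X is the current total.
Stack A: need g' = 0⊕3 = 3. Options: 13−1→G=2, 13−2→G=1, 13−8→G=2, 13−9→G=1. Hits: 0.
Stack B: need g' = 2⊕3 = 1. Options: 18−1→G=1, 18−2→G=0, 18−8→G=0, 18−9→G=3. Hits: 1.
Stack C: need g' = 1⊕3 = 2. Options: 11−1→G=0, 11−2→G=3, 11−8→G=0, 11−9→G=2. Hits: 1.

2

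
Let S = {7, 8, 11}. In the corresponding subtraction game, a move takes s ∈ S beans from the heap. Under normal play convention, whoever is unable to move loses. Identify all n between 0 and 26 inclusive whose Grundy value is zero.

0, 1, 2, 3, 4, 5, 6, 18, 19, 20, 21, 22, 23, 24

n :  0  1  2  3  4  5  6  7  8  9 10 11 12 13 14 15 16 17 18 19 20 21 22 23 24 25 26
G :  0  0  0  0  0  0  0  1  1  1  1  1  1  1  2  2  2  2  0  0  0  0  0  0  0  1  1
P-positions are exactly the n with G(n) = 0.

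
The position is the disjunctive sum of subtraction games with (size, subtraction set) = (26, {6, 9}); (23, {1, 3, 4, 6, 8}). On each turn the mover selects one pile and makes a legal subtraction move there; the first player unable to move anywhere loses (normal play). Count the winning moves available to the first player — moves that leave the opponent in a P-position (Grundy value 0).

5

Pile A, S = {6, 9}:
G(0) = 0
G(1) = mex{} = 0
G(2) = mex{} = 0
G(3) = mex{} = 0
G(4) = mex{} = 0
G(5) = mex{} = 0
G(6) = mex{0} = 1
G(7) = mex{0} = 1
G(8) = mex{0} = 1
G(9) = mex{0,0} = 1
G(10) = mex{0,0} = 1
G(11) = mex{0,0} = 1
G(12) = mex{1,0} = 2
G(13) = mex{1,0} = 2
G(14) = mex{1,0} = 2
G(15) = mex{1,1} = 0
G(16) = mex{1,1} = 0
G(17) = mex{1,1} = 0
G(18) = mex{2,1} = 0
G(19) = mex{2,1} = 0
G(20) = mex{2,1} = 0
G(21) = mex{0,2} = 1
G(22) = mex{0,2} = 1
G(23) = mex{0,2} = 1
G(24) = mex{0,0} = 1
G(25) = mex{0,0} = 1
G(26) = mex{0,0} = 1
G_A(26) = 1.
Pile B, S = {1, 3, 4, 6, 8}:
n :  0  1  2  3  4  5  6  7  8  9 10 11 12 13 14 15 16 17 18 19 20 21 22 23
G :  0  1  0  1  2  3  2  0  1  0  1  2  3  2  0  1  0  1  2  3  2  0  1  0
G_B(23) = 0.
Combined Grundy value = 1 ⊕ 0 = 1.
A winning move leaves total XOR = 0, i.e. changes one component's Grundy value g to g ⊕ X where X is the current total.
Pile A: need g' = 1⊕1 = 0. Options: 26−6→G=0, 26−9→G=0. Hits: 2.
Pile B: need g' = 0⊕1 = 1. Options: 23−1→G=1, 23−3→G=2, 23−4→G=3, 23−6→G=1, 23−8→G=1. Hits: 3.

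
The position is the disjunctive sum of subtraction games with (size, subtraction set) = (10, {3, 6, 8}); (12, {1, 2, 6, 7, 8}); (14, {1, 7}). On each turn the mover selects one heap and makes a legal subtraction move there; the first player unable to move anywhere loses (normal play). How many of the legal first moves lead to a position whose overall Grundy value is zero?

2

Heap A, S = {3, 6, 8}:
G(0) = 0
G(1) = mex{} = 0
G(2) = mex{} = 0
G(3) = mex{0} = 1
G(4) = mex{0} = 1
G(5) = mex{0} = 1
G(6) = mex{1,0} = 2
G(7) = mex{1,0} = 2
G(8) = mex{1,0,0} = 2
G(9) = mex{2,1,0} = 3
G(10) = mex{2,1,0} = 3
G_A(10) = 3.
Heap B, S = {1, 2, 6, 7, 8}:
G(0) = 0
G(1) = mex{0} = 1
G(2) = mex{1,0} = 2
G(3) = mex{2,1} = 0
G(4) = mex{0,2} = 1
G(5) = mex{1,0} = 2
G(6) = mex{2,1,0} = 3
G(7) = mex{3,2,1,0} = 4
G(8) = mex{4,3,2,1,0} = 5
G(9) = mex{5,4,0,2,1} = 3
G(10) = mex{3,5,1,0,2} = 4
G(11) = mex{4,3,2,1,0} = 5
G(12) = mex{5,4,3,2,1} = 0
G_B(12) = 0.
Heap C, S = {1, 7}:
n :  0  1  2  3  4  5  6  7  8  9 10 11 12 13 14
G :  0  1  0  1  0  1  0  1  0  1  0  1  0  1  0
G_C(14) = 0.
Combined Grundy value = 3 ⊕ 0 ⊕ 0 = 3.
A winning move leaves total XOR = 0, i.e. changes one component's Grundy value g to g ⊕ X where X is the current total.
Heap A: need g' = 3⊕3 = 0. Options: 10−3→G=2, 10−6→G=1, 10−8→G=0. Hits: 1.
Heap B: need g' = 0⊕3 = 3. Options: 12−1→G=5, 12−2→G=4, 12−6→G=3, 12−7→G=2, 12−8→G=1. Hits: 1.
Heap C: need g' = 0⊕3 = 3. Options: 14−1→G=1, 14−7→G=1. Hits: 0.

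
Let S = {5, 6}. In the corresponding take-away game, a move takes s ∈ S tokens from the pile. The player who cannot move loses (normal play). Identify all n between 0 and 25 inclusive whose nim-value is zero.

0, 1, 2, 3, 4, 11, 12, 13, 14, 15, 22, 23, 24, 25

n :  0  1  2  3  4  5  6  7  8  9 10 11 12 13 14 15 16 17 18 19 20 21 22 23 24 25
G :  0  0  0  0  0  1  1  1  1  1  2  0  0  0  0  0  1  1  1  1  1  2  0  0  0  0
P-positions are exactly the n with G(n) = 0.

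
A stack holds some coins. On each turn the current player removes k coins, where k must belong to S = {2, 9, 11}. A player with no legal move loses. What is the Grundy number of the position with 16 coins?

n :  0  1  2  3  4  5  6  7  8  9 10 11 12 13 14 15 16
G :  0  0  1  1  0  0  1  1  0  2  1  3  2  2  3  3  2

2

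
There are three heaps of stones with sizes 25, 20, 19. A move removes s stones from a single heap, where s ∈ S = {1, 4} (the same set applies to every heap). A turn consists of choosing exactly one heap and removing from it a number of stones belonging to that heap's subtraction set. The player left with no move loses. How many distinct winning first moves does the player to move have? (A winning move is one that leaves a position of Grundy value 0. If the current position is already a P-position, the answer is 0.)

All heaps use S = {1, 4}:
G(0) = 0
G(1) = mex{0} = 1
G(2) = mex{1} = 0
G(3) = mex{0} = 1
G(4) = mex{1,0} = 2
G(5) = mex{2,1} = 0
G(6) = mex{0,0} = 1
G(7) = mex{1,1} = 0
G(8) = mex{0,2} = 1
G(9) = mex{1,0} = 2
G(10) = mex{2,1} = 0
G(11) = mex{0,0} = 1
G(12) = mex{1,1} = 0
G(13) = mex{0,2} = 1
G(14) = mex{1,0} = 2
G(15) = mex{2,1} = 0
G(16) = mex{0,0} = 1
G(17) = mex{1,1} = 0
G(18) = mex{0,2} = 1
G(19) = mex{1,0} = 2
G(20) = mex{2,1} = 0
G(21) = mex{0,0} = 1
G(22) = mex{1,1} = 0
G(23) = mex{0,2} = 1
G(24) = mex{1,0} = 2
G(25) = mex{2,1} = 0
Heap A: G(25) = 0.
Heap B: G(20) = 0.
Heap C: G(19) = 2.
Combined Grundy value = 0 ⊕ 0 ⊕ 2 = 2.
A winning move leaves total XOR = 0, i.e. changes one component's Grundy value g to g ⊕ X where X is the current total.
Heap A: need g' = 0⊕2 = 2. Options: 25−1→G=2, 25−4→G=1. Hits: 1.
Heap B: need g' = 0⊕2 = 2. Options: 20−1→G=2, 20−4→G=1. Hits: 1.
Heap C: need g' = 2⊕2 = 0. Options: 19−1→G=1, 19−4→G=0. Hits: 1.

3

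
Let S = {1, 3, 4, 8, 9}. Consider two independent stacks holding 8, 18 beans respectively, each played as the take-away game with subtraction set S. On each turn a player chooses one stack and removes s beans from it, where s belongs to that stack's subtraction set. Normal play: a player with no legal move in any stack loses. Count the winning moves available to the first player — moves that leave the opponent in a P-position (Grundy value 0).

All stacks use S = {1, 3, 4, 8, 9}:
G(0) = 0
G(1) = mex{0} = 1
G(2) = mex{1} = 0
G(3) = mex{0,0} = 1
G(4) = mex{1,1,0} = 2
G(5) = mex{2,0,1} = 3
G(6) = mex{3,1,0} = 2
G(7) = mex{2,2,1} = 0
G(8) = mex{0,3,2,0} = 1
G(9) = mex{1,2,3,1,0} = 4
G(10) = mex{4,0,2,0,1} = 3
G(11) = mex{3,1,0,1,0} = 2
G(12) = mex{2,4,1,2,1} = 0
G(13) = mex{0,3,4,3,2} = 1
G(14) = mex{1,2,3,2,3} = 0
G(15) = mex{0,0,2,0,2} = 1
G(16) = mex{1,1,0,1,0} = 2
G(17) = mex{2,0,1,4,1} = 3
G(18) = mex{3,1,0,3,4} = 2
Stack A: G(8) = 1.
Stack B: G(18) = 2.
Combined Grundy value = 1 ⊕ 2 = 3.
A winning move leaves total XOR = 0, i.e. changes one component's Grundy value g to g ⊕ X where X is the current total.
Stack A: need g' = 1⊕3 = 2. Options: 8−1→G=0, 8−3→G=3, 8−4→G=2, 8−8→G=0. Hits: 1.
Stack B: need g' = 2⊕3 = 1. Options: 18−1→G=3, 18−3→G=1, 18−4→G=0, 18−8→G=3, 18−9→G=4. Hits: 1.

2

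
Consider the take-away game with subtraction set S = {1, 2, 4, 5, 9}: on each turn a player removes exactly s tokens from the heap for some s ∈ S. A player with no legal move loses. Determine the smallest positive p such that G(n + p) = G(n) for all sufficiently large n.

13

n :  0  1  2  3  4  5  6  7  8  9 10 11 12 13 14 15 16 17 18 19 20 21 22 23 24 25 26 27
G :  0  1  2  0  1  2  0  1  2  3  4  5  3  0  1  2  0  1  2  0  1  2  3  4  5  3  0  1
G(n+13) = G(n) holds for n = 0,…,8 (a full window of length max(S) = 9), so the sequence is purely periodic with period 13.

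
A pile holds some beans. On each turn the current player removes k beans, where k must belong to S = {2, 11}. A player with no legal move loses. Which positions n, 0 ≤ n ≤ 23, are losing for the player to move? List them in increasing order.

n :  0  1  2  3  4  5  6  7  8  9 10 11 12 13 14 15 16 17 18 19 20 21 22 23
G :  0  0  1  1  0  0  1  1  0  0  1  1  2  0  0  1  1  0  0  1  1  0  0  1
P-positions are exactly the n with G(n) = 0.

0, 1, 4, 5, 8, 9, 13, 14, 17, 18, 21, 22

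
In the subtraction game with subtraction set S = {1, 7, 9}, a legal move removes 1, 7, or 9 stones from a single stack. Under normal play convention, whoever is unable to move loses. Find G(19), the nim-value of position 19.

1

G(0) = 0
G(1) = mex{0} = 1
G(2) = mex{1} = 0
G(3) = mex{0} = 1
G(4) = mex{1} = 0
G(5) = mex{0} = 1
G(6) = mex{1} = 0
G(7) = mex{0,0} = 1
G(8) = mex{1,1} = 0
G(9) = mex{0,0,0} = 1
G(10) = mex{1,1,1} = 0
G(11) = mex{0,0,0} = 1
G(12) = mex{1,1,1} = 0
G(13) = mex{0,0,0} = 1
G(14) = mex{1,1,1} = 0
G(15) = mex{0,0,0} = 1
G(16) = mex{1,1,1} = 0
G(17) = mex{0,0,0} = 1
G(18) = mex{1,1,1} = 0
G(19) = mex{0,0,0} = 1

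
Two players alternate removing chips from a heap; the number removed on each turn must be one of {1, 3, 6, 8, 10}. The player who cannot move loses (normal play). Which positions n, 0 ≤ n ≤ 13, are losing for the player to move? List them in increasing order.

0, 2, 4, 9, 11, 13

n :  0  1  2  3  4  5  6  7  8  9 10 11 12 13
G :  0  1  0  1  0  1  2  3  2  0  1  0  1  0
P-positions are exactly the n with G(n) = 0.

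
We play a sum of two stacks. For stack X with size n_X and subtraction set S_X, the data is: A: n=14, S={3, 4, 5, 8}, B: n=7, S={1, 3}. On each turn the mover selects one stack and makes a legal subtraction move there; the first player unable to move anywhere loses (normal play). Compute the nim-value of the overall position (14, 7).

Stack A, S = {3, 4, 5, 8}:
n :  0  1  2  3  4  5  6  7  8  9 10 11 12 13 14
G :  0  0  0  1  1  1  2  2  2  3  3  0  0  0  1
G_A(14) = 1.
Stack B, S = {1, 3}:
n : 0 1 2 3 4 5 6 7
G : 0 1 0 1 0 1 0 1
G_B(7) = 1.
Combined Grundy value = 1 ⊕ 1 = 0.

0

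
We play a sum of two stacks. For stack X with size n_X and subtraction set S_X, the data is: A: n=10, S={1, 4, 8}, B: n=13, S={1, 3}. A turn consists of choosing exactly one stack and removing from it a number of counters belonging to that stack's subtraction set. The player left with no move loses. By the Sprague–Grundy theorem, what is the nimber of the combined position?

2

Stack A, S = {1, 4, 8}:
G(0) = 0
G(1) = mex{0} = 1
G(2) = mex{1} = 0
G(3) = mex{0} = 1
G(4) = mex{1,0} = 2
G(5) = mex{2,1} = 0
G(6) = mex{0,0} = 1
G(7) = mex{1,1} = 0
G(8) = mex{0,2,0} = 1
G(9) = mex{1,0,1} = 2
G(10) = mex{2,1,0} = 3
G_A(10) = 3.
Stack B, S = {1, 3}:
G(0) = 0
G(1) = mex{0} = 1
G(2) = mex{1} = 0
G(3) = mex{0,0} = 1
G(4) = mex{1,1} = 0
G(5) = mex{0,0} = 1
G(6) = mex{1,1} = 0
G(7) = mex{0,0} = 1
G(8) = mex{1,1} = 0
G(9) = mex{0,0} = 1
G(10) = mex{1,1} = 0
G(11) = mex{0,0} = 1
G(12) = mex{1,1} = 0
G(13) = mex{0,0} = 1
G_B(13) = 1.
Combined Grundy value = 3 ⊕ 1 = 2.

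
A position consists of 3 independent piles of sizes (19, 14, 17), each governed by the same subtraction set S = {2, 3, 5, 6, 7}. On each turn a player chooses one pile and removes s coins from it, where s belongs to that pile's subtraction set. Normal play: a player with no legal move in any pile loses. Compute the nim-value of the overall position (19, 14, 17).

6

All piles use S = {2, 3, 5, 6, 7}:
n :  0  1  2  3  4  5  6  7  8  9 10 11 12 13 14 15 16 17 18 19
G :  0  0  1  1  2  2  3  3  4  0  0  1  1  2  2  3  3  4  0  0
Pile A: G(19) = 0.
Pile B: G(14) = 2.
Pile C: G(17) = 4.
Combined Grundy value = 0 ⊕ 2 ⊕ 4 = 6.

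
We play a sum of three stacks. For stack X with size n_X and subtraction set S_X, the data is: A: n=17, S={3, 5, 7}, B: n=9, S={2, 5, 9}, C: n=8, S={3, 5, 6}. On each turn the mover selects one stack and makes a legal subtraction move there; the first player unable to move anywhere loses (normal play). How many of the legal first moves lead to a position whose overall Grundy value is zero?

Stack A, S = {3, 5, 7}:
n :  0  1  2  3  4  5  6  7  8  9 10 11 12 13 14 15 16 17
G :  0  0  0  1  1  1  2  2  2  3  0  0  0  1  1  1  2  2
G_A(17) = 2.
Stack B, S = {2, 5, 9}:
n : 0 1 2 3 4 5 6 7 8 9
G : 0 0 1 1 0 2 1 0 0 1
G_B(9) = 1.
Stack C, S = {3, 5, 6}:
n : 0 1 2 3 4 5 6 7 8
G : 0 0 0 1 1 1 2 2 2
G_C(8) = 2.
Combined Grundy value = 2 ⊕ 1 ⊕ 2 = 1.
A winning move leaves total XOR = 0, i.e. changes one component's Grundy value g to g ⊕ X where X is the current total.
Stack A: need g' = 2⊕1 = 3. Options: 17−3→G=1, 17−5→G=0, 17−7→G=0. Hits: 0.
Stack B: need g' = 1⊕1 = 0. Options: 9−2→G=0, 9−5→G=0, 9−9→G=0. Hits: 3.
Stack C: need g' = 2⊕1 = 3. Options: 8−3→G=1, 8−5→G=1, 8−6→G=0. Hits: 0.

3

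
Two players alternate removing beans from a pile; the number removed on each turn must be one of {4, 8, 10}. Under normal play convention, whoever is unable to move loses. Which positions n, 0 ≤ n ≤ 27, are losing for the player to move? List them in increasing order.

0, 1, 2, 3, 14, 15, 16, 17

G(0) = 0
G(1) = mex{} = 0
G(2) = mex{} = 0
G(3) = mex{} = 0
G(4) = mex{0} = 1
G(5) = mex{0} = 1
G(6) = mex{0} = 1
G(7) = mex{0} = 1
G(8) = mex{1,0} = 2
G(9) = mex{1,0} = 2
G(10) = mex{1,0,0} = 2
G(11) = mex{1,0,0} = 2
G(12) = mex{2,1,0} = 3
G(13) = mex{2,1,0} = 3
G(14) = mex{2,1,1} = 0
G(15) = mex{2,1,1} = 0
G(16) = mex{3,2,1} = 0
G(17) = mex{3,2,1} = 0
G(18) = mex{0,2,2} = 1
G(19) = mex{0,2,2} = 1
G(20) = mex{0,3,2} = 1
G(21) = mex{0,3,2} = 1
G(22) = mex{1,0,3} = 2
G(23) = mex{1,0,3} = 2
G(24) = mex{1,0,0} = 2
G(25) = mex{1,0,0} = 2
G(26) = mex{2,1,0} = 3
G(27) = mex{2,1,0} = 3
P-positions are exactly the n with G(n) = 0.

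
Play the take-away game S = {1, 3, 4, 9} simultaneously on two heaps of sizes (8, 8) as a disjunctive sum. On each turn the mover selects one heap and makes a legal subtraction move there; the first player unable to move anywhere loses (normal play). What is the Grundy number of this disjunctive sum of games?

All heaps use S = {1, 3, 4, 9}:
G(0) = 0
G(1) = mex{0} = 1
G(2) = mex{1} = 0
G(3) = mex{0,0} = 1
G(4) = mex{1,1,0} = 2
G(5) = mex{2,0,1} = 3
G(6) = mex{3,1,0} = 2
G(7) = mex{2,2,1} = 0
G(8) = mex{0,3,2} = 1
Heap A: G(8) = 1.
Heap B: G(8) = 1.
Combined Grundy value = 1 ⊕ 1 = 0.

0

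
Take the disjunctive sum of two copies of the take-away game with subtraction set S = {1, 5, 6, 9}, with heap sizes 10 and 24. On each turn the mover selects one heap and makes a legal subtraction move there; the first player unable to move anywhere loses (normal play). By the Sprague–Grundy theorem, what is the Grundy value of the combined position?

2

All heaps use S = {1, 5, 6, 9}:
n :  0  1  2  3  4  5  6  7  8  9 10 11 12 13 14 15 16 17 18 19 20 21 22 23 24
G :  0  1  0  1  0  1  2  3  2  3  2  3  0  1  0  1  0  1  2  3  2  3  2  3  0
Heap A: G(10) = 2.
Heap B: G(24) = 0.
Combined Grundy value = 2 ⊕ 0 = 2.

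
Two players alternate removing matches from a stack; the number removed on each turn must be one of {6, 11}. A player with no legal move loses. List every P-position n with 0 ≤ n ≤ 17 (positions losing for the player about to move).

n :  0  1  2  3  4  5  6  7  8  9 10 11 12 13 14 15 16 17
G :  0  0  0  0  0  0  1  1  1  1  1  1  2  2  2  2  2  0
P-positions are exactly the n with G(n) = 0.

0, 1, 2, 3, 4, 5, 17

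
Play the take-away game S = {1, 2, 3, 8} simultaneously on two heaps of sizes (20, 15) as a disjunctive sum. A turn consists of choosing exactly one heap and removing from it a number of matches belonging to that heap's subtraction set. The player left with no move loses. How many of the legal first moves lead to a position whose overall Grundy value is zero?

0

All heaps use S = {1, 2, 3, 8}:
n :  0  1  2  3  4  5  6  7  8  9 10 11 12 13 14 15 16 17 18 19 20
G :  0  1  2  3  0  1  2  3  4  0  1  2  3  0  1  2  3  4  0  1  2
Heap A: G(20) = 2.
Heap B: G(15) = 2.
Combined Grundy value = 2 ⊕ 2 = 0.
A winning move leaves total XOR = 0, i.e. changes one component's Grundy value g to g ⊕ X where X is the current total.
Heap A: target g' = 2⊕0 = 2, but every legal move changes the Grundy value (mex property), so 0 moves.
Heap B: target g' = 2⊕0 = 2, but every legal move changes the Grundy value (mex property), so 0 moves.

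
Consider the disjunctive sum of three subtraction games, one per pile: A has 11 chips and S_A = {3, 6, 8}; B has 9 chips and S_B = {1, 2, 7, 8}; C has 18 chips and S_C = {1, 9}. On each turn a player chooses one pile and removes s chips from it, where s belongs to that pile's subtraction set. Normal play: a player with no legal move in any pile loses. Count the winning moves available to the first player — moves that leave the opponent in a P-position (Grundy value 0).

Pile A, S = {3, 6, 8}:
G(0) = 0
G(1) = mex{} = 0
G(2) = mex{} = 0
G(3) = mex{0} = 1
G(4) = mex{0} = 1
G(5) = mex{0} = 1
G(6) = mex{1,0} = 2
G(7) = mex{1,0} = 2
G(8) = mex{1,0,0} = 2
G(9) = mex{2,1,0} = 3
G(10) = mex{2,1,0} = 3
G(11) = mex{2,1,1} = 0
G_A(11) = 0.
Pile B, S = {1, 2, 7, 8}:
n : 0 1 2 3 4 5 6 7 8 9
G : 0 1 2 0 1 2 0 1 2 0
G_B(9) = 0.
Pile C, S = {1, 9}:
n :  0  1  2  3  4  5  6  7  8  9 10 11 12 13 14 15 16 17 18
G :  0  1  0  1  0  1  0  1  0  1  0  1  0  1  0  1  0  1  0
G_C(18) = 0.
Combined Grundy value = 0 ⊕ 0 ⊕ 0 = 0.
A winning move leaves total XOR = 0, i.e. changes one component's Grundy value g to g ⊕ X where X is the current total.
Pile A: target g' = 0⊕0 = 0, but every legal move changes the Grundy value (mex property), so 0 moves.
Pile B: target g' = 0⊕0 = 0, but every legal move changes the Grundy value (mex property), so 0 moves.
Pile C: target g' = 0⊕0 = 0, but every legal move changes the Grundy value (mex property), so 0 moves.

0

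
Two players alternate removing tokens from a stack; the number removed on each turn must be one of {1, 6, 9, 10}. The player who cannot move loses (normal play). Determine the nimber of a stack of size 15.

0

G(0) = 0
G(1) = mex{0} = 1
G(2) = mex{1} = 0
G(3) = mex{0} = 1
G(4) = mex{1} = 0
G(5) = mex{0} = 1
G(6) = mex{1,0} = 2
G(7) = mex{2,1} = 0
G(8) = mex{0,0} = 1
G(9) = mex{1,1,0} = 2
G(10) = mex{2,0,1,0} = 3
G(11) = mex{3,1,0,1} = 2
G(12) = mex{2,2,1,0} = 3
G(13) = mex{3,0,0,1} = 2
G(14) = mex{2,1,1,0} = 3
G(15) = mex{3,2,2,1} = 0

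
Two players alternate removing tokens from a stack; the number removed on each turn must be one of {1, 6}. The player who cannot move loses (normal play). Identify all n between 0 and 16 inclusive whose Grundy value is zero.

G(0) = 0
G(1) = mex{0} = 1
G(2) = mex{1} = 0
G(3) = mex{0} = 1
G(4) = mex{1} = 0
G(5) = mex{0} = 1
G(6) = mex{1,0} = 2
G(7) = mex{2,1} = 0
G(8) = mex{0,0} = 1
G(9) = mex{1,1} = 0
G(10) = mex{0,0} = 1
G(11) = mex{1,1} = 0
G(12) = mex{0,2} = 1
G(13) = mex{1,0} = 2
G(14) = mex{2,1} = 0
G(15) = mex{0,0} = 1
G(16) = mex{1,1} = 0
P-positions are exactly the n with G(n) = 0.

0, 2, 4, 7, 9, 11, 14, 16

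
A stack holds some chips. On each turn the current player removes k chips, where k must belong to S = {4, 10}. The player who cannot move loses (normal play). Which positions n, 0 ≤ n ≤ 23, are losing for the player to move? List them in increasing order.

G(0) = 0
G(1) = mex{} = 0
G(2) = mex{} = 0
G(3) = mex{} = 0
G(4) = mex{0} = 1
G(5) = mex{0} = 1
G(6) = mex{0} = 1
G(7) = mex{0} = 1
G(8) = mex{1} = 0
G(9) = mex{1} = 0
G(10) = mex{1,0} = 2
G(11) = mex{1,0} = 2
G(12) = mex{0,0} = 1
G(13) = mex{0,0} = 1
G(14) = mex{2,1} = 0
G(15) = mex{2,1} = 0
G(16) = mex{1,1} = 0
G(17) = mex{1,1} = 0
G(18) = mex{0,0} = 1
G(19) = mex{0,0} = 1
G(20) = mex{0,2} = 1
G(21) = mex{0,2} = 1
G(22) = mex{1,1} = 0
G(23) = mex{1,1} = 0
P-positions are exactly the n with G(n) = 0.

0, 1, 2, 3, 8, 9, 14, 15, 16, 17, 22, 23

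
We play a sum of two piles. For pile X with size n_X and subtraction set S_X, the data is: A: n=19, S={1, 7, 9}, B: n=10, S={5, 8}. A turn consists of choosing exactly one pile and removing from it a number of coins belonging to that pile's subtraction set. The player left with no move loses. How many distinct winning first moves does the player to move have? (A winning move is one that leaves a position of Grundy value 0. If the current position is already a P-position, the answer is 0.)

1

Pile A, S = {1, 7, 9}:
n :  0  1  2  3  4  5  6  7  8  9 10 11 12 13 14 15 16 17 18 19
G :  0  1  0  1  0  1  0  1  0  1  0  1  0  1  0  1  0  1  0  1
G_A(19) = 1.
Pile B, S = {5, 8}:
n :  0  1  2  3  4  5  6  7  8  9 10
G :  0  0  0  0  0  1  1  1  1  1  2
G_B(10) = 2.
Combined Grundy value = 1 ⊕ 2 = 3.
A winning move leaves total XOR = 0, i.e. changes one component's Grundy value g to g ⊕ X where X is the current total.
Pile A: need g' = 1⊕3 = 2. Options: 19−1→G=0, 19−7→G=0, 19−9→G=0. Hits: 0.
Pile B: need g' = 2⊕3 = 1. Options: 10−5→G=1, 10−8→G=0. Hits: 1.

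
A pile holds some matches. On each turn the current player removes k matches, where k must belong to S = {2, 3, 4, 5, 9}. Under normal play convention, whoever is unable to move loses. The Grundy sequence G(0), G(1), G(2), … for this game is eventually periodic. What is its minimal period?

7

n :  0  1  2  3  4  5  6  7  8  9 10 11 12 13 14 15 16 17
G :  0  0  1  1  2  2  3  0  0  1  1  2  2  3  0  0  1  1
G(n+7) = G(n) holds for n = 0,…,8 (a full window of length max(S) = 9), so the sequence is purely periodic with period 7.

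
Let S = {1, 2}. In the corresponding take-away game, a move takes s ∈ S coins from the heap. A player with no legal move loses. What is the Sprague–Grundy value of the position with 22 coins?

1

G(0) = 0
G(1) = mex{0} = 1
G(2) = mex{1,0} = 2
G(3) = mex{2,1} = 0
G(4) = mex{0,2} = 1
G(5) = mex{1,0} = 2
G(6) = mex{2,1} = 0
G(7) = mex{0,2} = 1
G(8) = mex{1,0} = 2
G(9) = mex{2,1} = 0
G(10) = mex{0,2} = 1
G(11) = mex{1,0} = 2
G(12) = mex{2,1} = 0
G(13) = mex{0,2} = 1
G(14) = mex{1,0} = 2
G(15) = mex{2,1} = 0
G(16) = mex{0,2} = 1
G(17) = mex{1,0} = 2
G(18) = mex{2,1} = 0
G(19) = mex{0,2} = 1
G(20) = mex{1,0} = 2
G(21) = mex{2,1} = 0
G(22) = mex{0,2} = 1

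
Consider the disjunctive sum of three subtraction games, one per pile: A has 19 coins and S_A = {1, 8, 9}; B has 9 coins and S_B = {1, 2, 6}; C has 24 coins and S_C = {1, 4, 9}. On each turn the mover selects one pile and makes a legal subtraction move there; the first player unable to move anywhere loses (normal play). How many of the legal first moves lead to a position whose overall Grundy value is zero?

Pile A, S = {1, 8, 9}:
n :  0  1  2  3  4  5  6  7  8  9 10 11 12 13 14 15 16 17 18 19
G :  0  1  0  1  0  1  0  1  2  3  2  3  2  3  2  3  0  1  0  1
G_A(19) = 1.
Pile B, S = {1, 2, 6}:
n : 0 1 2 3 4 5 6 7 8 9
G : 0 1 2 0 1 2 3 0 1 2
G_B(9) = 2.
Pile C, S = {1, 4, 9}:
G(0) = 0
G(1) = mex{0} = 1
G(2) = mex{1} = 0
G(3) = mex{0} = 1
G(4) = mex{1,0} = 2
G(5) = mex{2,1} = 0
G(6) = mex{0,0} = 1
G(7) = mex{1,1} = 0
G(8) = mex{0,2} = 1
G(9) = mex{1,0,0} = 2
G(10) = mex{2,1,1} = 0
G(11) = mex{0,0,0} = 1
G(12) = mex{1,1,1} = 0
G(13) = mex{0,2,2} = 1
G(14) = mex{1,0,0} = 2
G(15) = mex{2,1,1} = 0
G(16) = mex{0,0,0} = 1
G(17) = mex{1,1,1} = 0
G(18) = mex{0,2,2} = 1
G(19) = mex{1,0,0} = 2
G(20) = mex{2,1,1} = 0
G(21) = mex{0,0,0} = 1
G(22) = mex{1,1,1} = 0
G(23) = mex{0,2,2} = 1
G(24) = mex{1,0,0} = 2
G_C(24) = 2.
Combined Grundy value = 1 ⊕ 2 ⊕ 2 = 1.
A winning move leaves total XOR = 0, i.e. changes one component's Grundy value g to g ⊕ X where X is the current total.
Pile A: need g' = 1⊕1 = 0. Options: 19−1→G=0, 19−8→G=3, 19−9→G=2. Hits: 1.
Pile B: need g' = 2⊕1 = 3. Options: 9−1→G=1, 9−2→G=0, 9−6→G=0. Hits: 0.
Pile C: need g' = 2⊕1 = 3. Options: 24−1→G=1, 24−4→G=0, 24−9→G=0. Hits: 0.

1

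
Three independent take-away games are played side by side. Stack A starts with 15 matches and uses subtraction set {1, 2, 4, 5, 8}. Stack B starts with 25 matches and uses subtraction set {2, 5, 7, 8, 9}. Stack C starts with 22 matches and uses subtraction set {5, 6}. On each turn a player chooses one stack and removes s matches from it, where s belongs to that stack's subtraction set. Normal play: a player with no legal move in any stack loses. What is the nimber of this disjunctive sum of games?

Stack A, S = {1, 2, 4, 5, 8}:
n :  0  1  2  3  4  5  6  7  8  9 10 11 12 13 14 15
G :  0  1  2  0  1  2  0  1  2  0  1  2  0  1  2  0
G_A(15) = 0.
Stack B, S = {2, 5, 7, 8, 9}:
n :  0  1  2  3  4  5  6  7  8  9 10 11 12 13 14 15 16 17 18 19 20 21 22 23 24 25
G :  0  0  1  1  0  2  1  3  2  2  3  3  4  4  0  0  1  1  0  2  1  3  2  2  3  3
G_B(25) = 3.
Stack C, S = {5, 6}:
G(0) = 0
G(1) = mex{} = 0
G(2) = mex{} = 0
G(3) = mex{} = 0
G(4) = mex{} = 0
G(5) = mex{0} = 1
G(6) = mex{0,0} = 1
G(7) = mex{0,0} = 1
G(8) = mex{0,0} = 1
G(9) = mex{0,0} = 1
G(10) = mex{1,0} = 2
G(11) = mex{1,1} = 0
G(12) = mex{1,1} = 0
G(13) = mex{1,1} = 0
G(14) = mex{1,1} = 0
G(15) = mex{2,1} = 0
G(16) = mex{0,2} = 1
G(17) = mex{0,0} = 1
G(18) = mex{0,0} = 1
G(19) = mex{0,0} = 1
G(20) = mex{0,0} = 1
G(21) = mex{1,0} = 2
G(22) = mex{1,1} = 0
G_C(22) = 0.
Combined Grundy value = 0 ⊕ 3 ⊕ 0 = 3.

3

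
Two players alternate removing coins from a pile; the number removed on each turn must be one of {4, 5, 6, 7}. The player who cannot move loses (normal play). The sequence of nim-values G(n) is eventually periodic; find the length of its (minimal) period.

11

G(0) = 0
G(1) = mex{} = 0
G(2) = mex{} = 0
G(3) = mex{} = 0
G(4) = mex{0} = 1
G(5) = mex{0,0} = 1
G(6) = mex{0,0,0} = 1
G(7) = mex{0,0,0,0} = 1
G(8) = mex{1,0,0,0} = 2
G(9) = mex{1,1,0,0} = 2
G(10) = mex{1,1,1,0} = 2
G(11) = mex{1,1,1,1} = 0
G(12) = mex{2,1,1,1} = 0
G(13) = mex{2,2,1,1} = 0
G(14) = mex{2,2,2,1} = 0
G(15) = mex{0,2,2,2} = 1
G(16) = mex{0,0,2,2} = 1
G(17) = mex{0,0,0,2} = 1
G(18) = mex{0,0,0,0} = 1
G(19) = mex{1,0,0,0} = 2
G(20) = mex{1,1,0,0} = 2
G(21) = mex{1,1,1,0} = 2
G(22) = mex{1,1,1,1} = 0
G(23) = mex{2,1,1,1} = 0
G(n+11) = G(n) holds for n = 0,…,6 (a full window of length max(S) = 7), so the sequence is purely periodic with period 11.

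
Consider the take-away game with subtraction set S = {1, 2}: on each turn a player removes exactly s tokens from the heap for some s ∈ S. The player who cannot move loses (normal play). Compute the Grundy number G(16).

1

G(0) = 0
G(1) = mex{0} = 1
G(2) = mex{1,0} = 2
G(3) = mex{2,1} = 0
G(4) = mex{0,2} = 1
G(5) = mex{1,0} = 2
G(6) = mex{2,1} = 0
G(7) = mex{0,2} = 1
G(8) = mex{1,0} = 2
G(9) = mex{2,1} = 0
G(10) = mex{0,2} = 1
G(11) = mex{1,0} = 2
G(12) = mex{2,1} = 0
G(13) = mex{0,2} = 1
G(14) = mex{1,0} = 2
G(15) = mex{2,1} = 0
G(16) = mex{0,2} = 1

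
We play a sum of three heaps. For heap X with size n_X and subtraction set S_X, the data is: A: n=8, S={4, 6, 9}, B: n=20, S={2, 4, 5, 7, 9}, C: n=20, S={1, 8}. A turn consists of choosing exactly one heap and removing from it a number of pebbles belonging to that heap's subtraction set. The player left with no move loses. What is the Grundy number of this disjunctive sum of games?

Heap A, S = {4, 6, 9}:
G(0) = 0
G(1) = mex{} = 0
G(2) = mex{} = 0
G(3) = mex{} = 0
G(4) = mex{0} = 1
G(5) = mex{0} = 1
G(6) = mex{0,0} = 1
G(7) = mex{0,0} = 1
G(8) = mex{1,0} = 2
G_A(8) = 2.
Heap B, S = {2, 4, 5, 7, 9}:
n :  0  1  2  3  4  5  6  7  8  9 10 11 12 13 14 15 16 17 18 19 20
G :  0  0  1  1  2  2  3  3  4  4  5  0  0  1  1  2  2  3  3  4  4
G_B(20) = 4.
Heap C, S = {1, 8}:
G(0) = 0
G(1) = mex{0} = 1
G(2) = mex{1} = 0
G(3) = mex{0} = 1
G(4) = mex{1} = 0
G(5) = mex{0} = 1
G(6) = mex{1} = 0
G(7) = mex{0} = 1
G(8) = mex{1,0} = 2
G(9) = mex{2,1} = 0
G(10) = mex{0,0} = 1
G(11) = mex{1,1} = 0
G(12) = mex{0,0} = 1
G(13) = mex{1,1} = 0
G(14) = mex{0,0} = 1
G(15) = mex{1,1} = 0
G(16) = mex{0,2} = 1
G(17) = mex{1,0} = 2
G(18) = mex{2,1} = 0
G(19) = mex{0,0} = 1
G(20) = mex{1,1} = 0
G_C(20) = 0.
Combined Grundy value = 2 ⊕ 4 ⊕ 0 = 6.

6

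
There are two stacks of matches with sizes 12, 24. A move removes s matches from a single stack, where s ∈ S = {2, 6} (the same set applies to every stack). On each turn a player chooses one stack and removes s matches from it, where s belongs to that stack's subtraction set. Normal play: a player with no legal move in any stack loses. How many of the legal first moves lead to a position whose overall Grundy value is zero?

All stacks use S = {2, 6}:
n :  0  1  2  3  4  5  6  7  8  9 10 11 12 13 14 15 16 17 18 19 20 21 22 23 24
G :  0  0  1  1  0  0  1  1  0  0  1  1  0  0  1  1  0  0  1  1  0  0  1  1  0
Stack A: G(12) = 0.
Stack B: G(24) = 0.
Combined Grundy value = 0 ⊕ 0 = 0.
A winning move leaves total XOR = 0, i.e. changes one component's Grundy value g to g ⊕ X where X is the current total.
Stack A: target g' = 0⊕0 = 0, but every legal move changes the Grundy value (mex property), so 0 moves.
Stack B: target g' = 0⊕0 = 0, but every legal move changes the Grundy value (mex property), so 0 moves.

0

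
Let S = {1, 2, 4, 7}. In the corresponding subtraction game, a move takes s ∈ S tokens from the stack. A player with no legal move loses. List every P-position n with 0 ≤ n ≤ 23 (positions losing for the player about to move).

G(0) = 0
G(1) = mex{0} = 1
G(2) = mex{1,0} = 2
G(3) = mex{2,1} = 0
G(4) = mex{0,2,0} = 1
G(5) = mex{1,0,1} = 2
G(6) = mex{2,1,2} = 0
G(7) = mex{0,2,0,0} = 1
G(8) = mex{1,0,1,1} = 2
G(9) = mex{2,1,2,2} = 0
G(10) = mex{0,2,0,0} = 1
G(11) = mex{1,0,1,1} = 2
G(12) = mex{2,1,2,2} = 0
G(13) = mex{0,2,0,0} = 1
G(14) = mex{1,0,1,1} = 2
G(15) = mex{2,1,2,2} = 0
G(16) = mex{0,2,0,0} = 1
G(17) = mex{1,0,1,1} = 2
G(18) = mex{2,1,2,2} = 0
G(19) = mex{0,2,0,0} = 1
G(20) = mex{1,0,1,1} = 2
G(21) = mex{2,1,2,2} = 0
G(22) = mex{0,2,0,0} = 1
G(23) = mex{1,0,1,1} = 2
P-positions are exactly the n with G(n) = 0.

0, 3, 6, 9, 12, 15, 18, 21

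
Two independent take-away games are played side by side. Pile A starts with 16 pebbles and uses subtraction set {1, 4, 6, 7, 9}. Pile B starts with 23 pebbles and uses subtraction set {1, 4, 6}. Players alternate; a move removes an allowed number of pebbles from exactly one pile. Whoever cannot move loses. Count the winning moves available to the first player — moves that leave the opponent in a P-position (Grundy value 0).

Pile A, S = {1, 4, 6, 7, 9}:
G(0) = 0
G(1) = mex{0} = 1
G(2) = mex{1} = 0
G(3) = mex{0} = 1
G(4) = mex{1,0} = 2
G(5) = mex{2,1} = 0
G(6) = mex{0,0,0} = 1
G(7) = mex{1,1,1,0} = 2
G(8) = mex{2,2,0,1} = 3
G(9) = mex{3,0,1,0,0} = 2
G(10) = mex{2,1,2,1,1} = 0
G(11) = mex{0,2,0,2,0} = 1
G(12) = mex{1,3,1,0,1} = 2
G(13) = mex{2,2,2,1,2} = 0
G(14) = mex{0,0,3,2,0} = 1
G(15) = mex{1,1,2,3,1} = 0
G(16) = mex{0,2,0,2,2} = 1
G_A(16) = 1.
Pile B, S = {1, 4, 6}:
n :  0  1  2  3  4  5  6  7  8  9 10 11 12 13 14 15 16 17 18 19 20 21 22 23
G :  0  1  0  1  2  0  1  0  1  2  0  1  0  1  2  0  1  0  1  2  0  1  0  1
G_B(23) = 1.
Combined Grundy value = 1 ⊕ 1 = 0.
A winning move leaves total XOR = 0, i.e. changes one component's Grundy value g to g ⊕ X where X is the current total.
Pile A: target g' = 1⊕0 = 1, but every legal move changes the Grundy value (mex property), so 0 moves.
Pile B: target g' = 1⊕0 = 1, but every legal move changes the Grundy value (mex property), so 0 moves.

0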